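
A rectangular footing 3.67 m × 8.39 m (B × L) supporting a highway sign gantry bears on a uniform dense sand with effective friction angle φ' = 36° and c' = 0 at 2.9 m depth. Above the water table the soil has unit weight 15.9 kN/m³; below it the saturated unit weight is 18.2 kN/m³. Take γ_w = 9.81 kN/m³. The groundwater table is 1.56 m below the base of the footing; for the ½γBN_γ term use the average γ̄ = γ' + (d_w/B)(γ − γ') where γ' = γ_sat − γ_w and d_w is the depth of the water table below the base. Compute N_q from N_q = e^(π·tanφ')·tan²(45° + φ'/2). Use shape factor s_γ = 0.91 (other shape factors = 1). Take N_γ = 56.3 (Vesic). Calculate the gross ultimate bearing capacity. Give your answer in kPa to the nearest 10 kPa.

q_ult ≈ 2830 kPa

tan36° = 0.7265, so N_q = e^(π×0.7265)·tan²(63°) = 9.801 × 3.852 = 37.75.
Overburden at base level: q = 15.9 × 2.9 = 46.11 kPa.
The water table is 1.56 m below the base (< B = 3.67 m), so the ½γBN_γ term uses γ̄ = γ' + (d_w/B)(γ − γ') = 8.39 + (1.56/3.67)(15.9 − 8.39) = 11.582 kN/m³.
Surcharge term q·N_q = 46.11 × 37.752 = 1740.8 kPa; self-weight term 0.5·γ·B·N_γ·s_γ = 0.5 × 11.582 × 3.67 × 56.3 × 0.91 = 1088.9 kPa.
q_ult = 1740.8 + 1088.9 = 2829.6 kPa.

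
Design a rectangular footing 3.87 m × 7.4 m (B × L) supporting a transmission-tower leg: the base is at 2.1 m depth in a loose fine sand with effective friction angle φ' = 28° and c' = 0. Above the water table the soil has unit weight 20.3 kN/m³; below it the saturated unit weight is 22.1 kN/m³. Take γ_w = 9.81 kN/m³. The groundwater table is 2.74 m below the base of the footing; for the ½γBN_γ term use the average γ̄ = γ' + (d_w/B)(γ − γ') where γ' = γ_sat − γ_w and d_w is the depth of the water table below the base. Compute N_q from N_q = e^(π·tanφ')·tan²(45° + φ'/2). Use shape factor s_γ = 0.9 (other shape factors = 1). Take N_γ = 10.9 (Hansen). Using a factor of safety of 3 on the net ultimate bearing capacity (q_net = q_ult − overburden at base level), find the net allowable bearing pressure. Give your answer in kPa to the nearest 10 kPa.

q_all(net) ≈ 310 kPa

N_q = e^(π·tan28°)·tan²(59°) = 14.72.
Overburden at base level: q = 20.3 × 2.1 = 42.63 kPa.
The water table is 2.74 m below the base (< B = 3.87 m), so the ½γBN_γ term uses γ̄ = γ' + (d_w/B)(γ − γ') = 12.29 + (2.74/3.87)(20.3 − 12.29) = 17.961 kN/m³.
Surcharge term q·N_q = 42.63 × 14.72 = 627.51 kPa; self-weight term 0.5·γ·B·N_γ·s_γ = 0.5 × 17.961 × 3.87 × 10.9 × 0.9 = 340.95 kPa.
q_ult = 627.51 + 340.95 = 968.45 kPa.
q_net = 968.45 − 42.63 = 925.82 kPa.
q_all(net) = 925.82 / 3 = 308.61 kPa.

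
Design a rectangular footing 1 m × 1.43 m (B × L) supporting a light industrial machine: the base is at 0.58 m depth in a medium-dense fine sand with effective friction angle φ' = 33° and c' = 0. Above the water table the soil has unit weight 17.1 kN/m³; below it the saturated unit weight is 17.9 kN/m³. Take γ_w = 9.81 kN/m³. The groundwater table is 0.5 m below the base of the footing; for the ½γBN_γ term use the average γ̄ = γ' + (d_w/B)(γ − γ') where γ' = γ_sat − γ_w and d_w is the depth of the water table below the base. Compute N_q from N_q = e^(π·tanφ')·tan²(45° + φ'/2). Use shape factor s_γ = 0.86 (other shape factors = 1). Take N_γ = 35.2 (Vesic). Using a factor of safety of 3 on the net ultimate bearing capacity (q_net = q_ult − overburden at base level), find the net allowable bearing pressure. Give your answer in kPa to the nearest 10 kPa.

q_all(net) ≈ 150 kPa

N_q = e^(π·tan33°)·tan²(61.5°) = 26.09.
Effective surcharge at the founding depth q = γ·D_f = 17.1 × 0.58 = 9.918 kPa.
With d_w = 0.5 m < B, γ̄ = 8.09 + (0.5/1) × (17.1 − 8.09) = 12.595 kN/m³.
q_ult = q·N_q + 0.5·γ·B·N_γ·s_γ
     = 9.918 × 26.092 + 0.5 × 12.595 × 1 × 35.2 × 0.86
     = 258.78 + 190.64 = 449.42 kPa.
q_net = 449.42 − 9.918 = 439.5 kPa.
q_all(net) = 439.5 / 3 = 146.5 kPa.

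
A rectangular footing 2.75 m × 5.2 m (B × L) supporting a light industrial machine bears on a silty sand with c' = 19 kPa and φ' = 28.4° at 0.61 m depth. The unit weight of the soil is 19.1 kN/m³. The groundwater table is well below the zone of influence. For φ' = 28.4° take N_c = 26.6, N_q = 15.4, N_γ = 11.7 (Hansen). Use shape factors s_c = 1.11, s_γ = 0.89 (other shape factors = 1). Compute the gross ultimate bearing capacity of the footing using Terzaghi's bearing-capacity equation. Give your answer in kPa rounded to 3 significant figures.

q_ult ≈ 1010 kPa

Overburden at base level: q = 19.1 × 0.61 = 11.651 kPa.
Cohesion term c·N_c·s_c = 19 × 26.6 × 1.11 = 560.99 kPa; surcharge term q·N_q = 11.651 × 15.4 = 179.43 kPa; self-weight term 0.5·γ·B·N_γ·s_γ = 0.5 × 19.1 × 2.75 × 11.7 × 0.89 = 273.47 kPa.
q_ult = 560.99 + 179.43 + 273.47 = 1013.9 kPa.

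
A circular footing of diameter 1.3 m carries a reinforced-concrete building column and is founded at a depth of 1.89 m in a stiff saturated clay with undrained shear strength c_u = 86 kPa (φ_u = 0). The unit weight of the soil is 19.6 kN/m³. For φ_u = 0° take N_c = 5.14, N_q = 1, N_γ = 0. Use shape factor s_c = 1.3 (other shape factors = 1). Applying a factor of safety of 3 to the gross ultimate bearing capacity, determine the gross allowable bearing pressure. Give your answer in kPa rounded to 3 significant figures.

q = γ·D_f = 19.6 × 1.89 = 37.044 kPa.
c·N_c·s_c = 86 × 5.14 × 1.3 = 574.65 kPa
q·N_q = 37.044 × 1 = 37.044 kPa
q_ult = 574.65 + 37.044 = 611.7 kPa.
q_all = q_ult / FS = 611.7 / 3 = 203.9 kPa.

q_all ≈ 204 kPa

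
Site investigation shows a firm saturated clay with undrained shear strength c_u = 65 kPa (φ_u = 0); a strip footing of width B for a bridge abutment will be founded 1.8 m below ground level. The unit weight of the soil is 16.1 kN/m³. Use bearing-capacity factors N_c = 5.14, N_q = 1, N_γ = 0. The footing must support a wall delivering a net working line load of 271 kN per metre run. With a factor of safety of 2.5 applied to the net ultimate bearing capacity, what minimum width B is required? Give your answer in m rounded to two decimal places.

B = 2.03 m

Effective surcharge at the founding depth q = γ·D_f = 16.1 × 1.8 = 28.98 kPa.
q_ult = c·N_c + q·N_q
     = 65 × 5.14 + 28.98 × 1
     = 334.1 + 28.98 = 363.08 kPa.
For φ = 0 the ½γBN_γ term vanishes, so q_ult is independent of B. q_net = 363.08 − 28.98 = 334.1 kPa; q_all(net) = 334.1/2.5 = 133.64 kPa.
Required width B = w / q_all(net) = 271 / 133.64 = 2.028 m.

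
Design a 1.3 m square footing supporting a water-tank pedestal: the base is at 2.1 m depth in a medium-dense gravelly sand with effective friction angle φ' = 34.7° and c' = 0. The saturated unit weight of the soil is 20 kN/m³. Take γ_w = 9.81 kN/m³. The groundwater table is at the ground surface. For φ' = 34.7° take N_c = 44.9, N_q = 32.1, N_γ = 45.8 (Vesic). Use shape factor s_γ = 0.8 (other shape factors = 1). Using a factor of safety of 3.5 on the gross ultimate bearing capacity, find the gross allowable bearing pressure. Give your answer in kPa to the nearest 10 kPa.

Water table at ground surface, so effective unit weight γ' = 20 − 9.81 = 10.19 kN/m³ is used throughout; overburden q = 10.19 × 2.1 = 21.399 kPa; the same γ' applies in the ½γBN_γ term.
Surcharge term q·N_q = 21.399 × 32.1 = 686.91 kPa; self-weight term 0.5·γ·B·N_γ·s_γ = 0.5 × 10.19 × 1.3 × 45.8 × 0.8 = 242.69 kPa.
q_ult = 686.91 + 242.69 = 929.59 kPa.
q_all = 929.59 / 3.5 = 265.6 kPa.

q_all ≈ 270 kPa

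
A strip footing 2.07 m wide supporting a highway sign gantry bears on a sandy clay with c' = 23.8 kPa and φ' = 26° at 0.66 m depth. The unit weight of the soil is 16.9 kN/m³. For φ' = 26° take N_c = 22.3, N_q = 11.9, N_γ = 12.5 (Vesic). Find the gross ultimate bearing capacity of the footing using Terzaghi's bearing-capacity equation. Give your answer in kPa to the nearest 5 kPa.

q_ult ≈ 880 kPa

Overburden at base level: q = 16.9 × 0.66 = 11.154 kPa.
Cohesion term c·N_c = 23.8 × 22.3 = 530.74 kPa; surcharge term q·N_q = 11.154 × 11.9 = 132.73 kPa; self-weight term 0.5·γ·B·N_γ = 0.5 × 16.9 × 2.07 × 12.5 = 218.64 kPa.
q_ult = 530.74 + 132.73 + 218.64 = 882.12 kPa.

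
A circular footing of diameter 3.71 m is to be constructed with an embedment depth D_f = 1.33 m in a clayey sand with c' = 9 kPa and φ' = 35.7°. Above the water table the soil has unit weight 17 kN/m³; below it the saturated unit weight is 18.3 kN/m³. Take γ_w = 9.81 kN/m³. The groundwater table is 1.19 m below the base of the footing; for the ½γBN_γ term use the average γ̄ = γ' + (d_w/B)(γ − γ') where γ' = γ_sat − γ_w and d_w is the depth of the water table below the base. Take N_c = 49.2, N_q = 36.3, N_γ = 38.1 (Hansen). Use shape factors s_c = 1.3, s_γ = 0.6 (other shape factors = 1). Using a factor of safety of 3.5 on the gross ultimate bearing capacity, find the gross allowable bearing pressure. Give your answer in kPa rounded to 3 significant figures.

Effective surcharge at the founding depth q = γ·D_f = 17 × 1.33 = 22.61 kPa.
With d_w = 1.19 m < B, γ̄ = 8.49 + (1.19/3.71) × (17 − 8.49) = 11.22 kN/m³.
q_ult = c·N_c·s_c + q·N_q + 0.5·γ·B·N_γ·s_γ
     = 9 × 49.2 × 1.3 + 22.61 × 36.3 + 0.5 × 11.22 × 3.71 × 38.1 × 0.6
     = 575.64 + 820.74 + 475.77 = 1872.2 kPa.
q_all = 1872.2 / 3.5 = 534.9 kPa.

q_all ≈ 535 kPa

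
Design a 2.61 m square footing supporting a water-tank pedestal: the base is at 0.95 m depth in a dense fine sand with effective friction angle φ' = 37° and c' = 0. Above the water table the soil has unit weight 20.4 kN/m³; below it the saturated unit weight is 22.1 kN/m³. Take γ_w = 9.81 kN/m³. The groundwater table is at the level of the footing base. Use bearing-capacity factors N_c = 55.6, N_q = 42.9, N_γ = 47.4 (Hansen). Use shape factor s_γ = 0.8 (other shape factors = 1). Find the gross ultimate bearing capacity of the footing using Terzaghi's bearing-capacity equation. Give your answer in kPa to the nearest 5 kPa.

q_ult ≈ 1440 kPa

Effective surcharge at the founding depth q = γ·D_f = 20.4 × 0.95 = 19.38 kPa.
The water table coincides with the base, so in the self-weight term γ → γ' = 12.29 kN/m³.
q_ult = q·N_q + 0.5·γ·B·N_γ·s_γ
     = 19.38 × 42.9 + 0.5 × 12.29 × 2.61 × 47.4 × 0.8
     = 831.4 + 608.18 = 1439.6 kPa.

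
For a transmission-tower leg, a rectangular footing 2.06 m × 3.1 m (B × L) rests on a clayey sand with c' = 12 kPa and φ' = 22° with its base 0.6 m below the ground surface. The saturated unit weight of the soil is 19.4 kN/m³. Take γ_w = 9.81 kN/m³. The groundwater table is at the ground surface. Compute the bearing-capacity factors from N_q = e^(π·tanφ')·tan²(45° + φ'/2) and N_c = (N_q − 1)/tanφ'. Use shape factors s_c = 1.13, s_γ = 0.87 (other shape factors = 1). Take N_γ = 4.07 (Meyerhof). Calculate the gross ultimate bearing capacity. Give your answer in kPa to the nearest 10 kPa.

q_ult ≈ 310 kPa

tan22° = 0.404, so N_q = e^(π×0.404)·tan²(56°) = 3.558 × 2.198 = 7.82.
N_c = (7.82 − 1)/tan22° = 16.88.
Water table at ground surface, so effective unit weight γ' = 19.4 − 9.81 = 9.59 kN/m³ is used throughout; overburden q = 9.59 × 0.6 = 5.754 kPa; the same γ' applies in the ½γBN_γ term.
Cohesion term c·N_c·s_c = 12 × 16.883 × 1.13 = 228.93 kPa; surcharge term q·N_q = 5.754 × 7.8211 = 45.003 kPa; self-weight term 0.5·γ·B·N_γ·s_γ = 0.5 × 9.59 × 2.06 × 4.07 × 0.87 = 34.976 kPa.
q_ult = 228.93 + 45.003 + 34.976 = 308.91 kPa.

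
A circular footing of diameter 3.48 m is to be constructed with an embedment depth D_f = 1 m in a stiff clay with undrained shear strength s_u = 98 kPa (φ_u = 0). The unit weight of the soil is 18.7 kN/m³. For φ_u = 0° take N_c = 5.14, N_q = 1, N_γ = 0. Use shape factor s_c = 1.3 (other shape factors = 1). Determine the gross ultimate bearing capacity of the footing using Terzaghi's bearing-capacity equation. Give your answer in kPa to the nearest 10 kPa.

q_ult ≈ 670 kPa

Overburden at base level: q = 18.7 × 1 = 18.7 kPa.
Cohesion term c·N_c·s_c = 98 × 5.14 × 1.3 = 654.84 kPa; surcharge term q·N_q = 18.7 × 1 = 18.7 kPa.
q_ult = 654.84 + 18.7 = 673.54 kPa.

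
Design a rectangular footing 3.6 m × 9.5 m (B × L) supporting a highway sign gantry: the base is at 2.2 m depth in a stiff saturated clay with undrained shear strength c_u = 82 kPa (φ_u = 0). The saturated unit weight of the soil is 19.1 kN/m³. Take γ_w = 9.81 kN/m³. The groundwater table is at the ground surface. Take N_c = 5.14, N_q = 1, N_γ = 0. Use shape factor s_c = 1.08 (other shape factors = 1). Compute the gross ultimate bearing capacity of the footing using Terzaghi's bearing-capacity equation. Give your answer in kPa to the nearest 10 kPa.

Water table at ground surface, so effective unit weight γ' = 19.1 − 9.81 = 9.29 kN/m³ is used throughout; overburden q = 9.29 × 2.2 = 20.438 kPa.
Cohesion term c·N_c·s_c = 82 × 5.14 × 1.08 = 455.2 kPa; surcharge term q·N_q = 20.438 × 1 = 20.438 kPa.
q_ult = 455.2 + 20.438 = 475.64 kPa.

q_ult ≈ 480 kPa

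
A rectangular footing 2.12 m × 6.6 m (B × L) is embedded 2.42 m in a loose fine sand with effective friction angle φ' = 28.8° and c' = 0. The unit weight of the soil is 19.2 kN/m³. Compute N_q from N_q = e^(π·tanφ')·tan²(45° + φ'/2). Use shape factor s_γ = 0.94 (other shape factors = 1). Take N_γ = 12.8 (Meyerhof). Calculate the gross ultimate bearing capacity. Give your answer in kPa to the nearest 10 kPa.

tan28.8° = 0.5498, so N_q = e^(π×0.5498)·tan²(59.4°) = 5.624 × 2.859 = 16.08.
Overburden at base level: q = 19.2 × 2.42 = 46.464 kPa.
Surcharge term q·N_q = 46.464 × 16.081 = 747.19 kPa; self-weight term 0.5·γ·B·N_γ·s_γ = 0.5 × 19.2 × 2.12 × 12.8 × 0.94 = 244.88 kPa.
q_ult = 747.19 + 244.88 = 992.06 kPa.

q_ult ≈ 990 kPa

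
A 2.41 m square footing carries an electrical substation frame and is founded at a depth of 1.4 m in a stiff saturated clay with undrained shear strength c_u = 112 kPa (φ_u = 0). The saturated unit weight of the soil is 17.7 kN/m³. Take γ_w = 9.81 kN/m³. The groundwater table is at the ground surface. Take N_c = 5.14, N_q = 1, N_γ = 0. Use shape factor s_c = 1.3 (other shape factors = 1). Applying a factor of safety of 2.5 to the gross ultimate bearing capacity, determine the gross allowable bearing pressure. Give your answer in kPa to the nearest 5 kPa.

γ' = 17.7 − 9.81 = 7.89 kN/m³ (submerged throughout). q = 7.89 × 1.4 = 11.046 kPa.
c·N_c·s_c = 112 × 5.14 × 1.3 = 748.38 kPa
q·N_q = 11.046 × 1 = 11.046 kPa
q_ult = 748.38 + 11.046 = 759.43 kPa.
q_all = q_ult / FS = 759.43 / 2.5 = 303.77 kPa.

q_all ≈ 305 kPa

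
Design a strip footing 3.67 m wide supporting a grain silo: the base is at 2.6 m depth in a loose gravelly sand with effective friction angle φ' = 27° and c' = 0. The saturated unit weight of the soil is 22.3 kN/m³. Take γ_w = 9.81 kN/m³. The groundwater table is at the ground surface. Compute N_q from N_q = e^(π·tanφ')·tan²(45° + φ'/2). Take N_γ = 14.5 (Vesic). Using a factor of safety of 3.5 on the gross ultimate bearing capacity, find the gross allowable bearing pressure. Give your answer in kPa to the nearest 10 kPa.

q_all ≈ 220 kPa

N_q = e^(π·tan27°)·tan²(58.5°) = 13.2.
With the water table at the surface the whole profile is submerged: γ' = 22.3 − 9.81 = 12.49 kN/m³, so q = γ'·D_f = 32.474 kPa; the same γ' applies in the ½γBN_γ term.
q_ult = q·N_q + 0.5·γ·B·N_γ
     = 32.474 × 13.199 + 0.5 × 12.49 × 3.67 × 14.5
     = 428.63 + 332.33 = 760.96 kPa.
q_all = 760.96 / 3.5 = 217.42 kPa.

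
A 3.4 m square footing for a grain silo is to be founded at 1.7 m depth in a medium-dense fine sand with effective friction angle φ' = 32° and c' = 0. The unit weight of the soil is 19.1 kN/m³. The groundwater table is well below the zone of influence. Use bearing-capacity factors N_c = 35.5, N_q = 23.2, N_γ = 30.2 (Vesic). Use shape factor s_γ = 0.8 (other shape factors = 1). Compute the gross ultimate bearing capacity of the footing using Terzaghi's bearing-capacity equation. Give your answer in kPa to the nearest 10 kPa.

q_ult ≈ 1540 kPa

q = γ·D_f = 19.1 × 1.7 = 32.47 kPa.
q·N_q = 32.47 × 23.2 = 753.3 kPa
0.5·γ·B·N_γ·s_γ = 0.5 × 19.1 × 3.4 × 30.2 × 0.8 = 784.48 kPa
q_ult = 753.3 + 784.48 = 1537.8 kPa.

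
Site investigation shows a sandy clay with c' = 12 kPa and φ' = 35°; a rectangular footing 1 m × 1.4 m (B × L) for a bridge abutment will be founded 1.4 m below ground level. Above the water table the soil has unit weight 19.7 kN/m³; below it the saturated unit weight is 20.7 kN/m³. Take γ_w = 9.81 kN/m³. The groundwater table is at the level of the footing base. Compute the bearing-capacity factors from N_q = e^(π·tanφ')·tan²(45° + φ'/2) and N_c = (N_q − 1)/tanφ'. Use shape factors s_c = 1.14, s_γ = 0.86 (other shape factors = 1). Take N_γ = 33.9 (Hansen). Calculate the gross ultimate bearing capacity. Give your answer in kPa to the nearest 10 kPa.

q_ult ≈ 1710 kPa

tan35° = 0.7002, so N_q = e^(π×0.7002)·tan²(62.5°) = 9.023 × 3.69 = 33.3.
N_c = (33.3 − 1)/tan35° = 46.12.
q = γ·D_f = 19.7 × 1.4 = 27.58 kPa.
For the ½γBN_γ term take γ' = 20.7 − 9.81 = 10.89 kN/m³ (soil below base is submerged).
c·N_c·s_c = 12 × 46.124 × 1.14 = 630.97 kPa
q·N_q = 27.58 × 33.296 = 918.31 kPa
0.5·γ·B·N_γ·s_γ = 0.5 × 10.89 × 1 × 33.9 × 0.86 = 158.74 kPa
q_ult = 630.97 + 918.31 + 158.74 = 1708 kPa.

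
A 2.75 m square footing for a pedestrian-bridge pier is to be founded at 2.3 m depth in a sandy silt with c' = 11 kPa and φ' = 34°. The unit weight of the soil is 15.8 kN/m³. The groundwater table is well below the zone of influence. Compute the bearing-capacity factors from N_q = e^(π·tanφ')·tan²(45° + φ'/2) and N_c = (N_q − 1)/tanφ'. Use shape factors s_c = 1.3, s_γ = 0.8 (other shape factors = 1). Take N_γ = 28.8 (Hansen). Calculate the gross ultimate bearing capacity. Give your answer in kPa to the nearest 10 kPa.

q_ult ≈ 2170 kPa

tan34° = 0.6745, so N_q = e^(π×0.6745)·tan²(62°) = 8.323 × 3.537 = 29.44.
N_c = (29.44 − 1)/tan34° = 42.16.
Effective surcharge at the founding depth q = γ·D_f = 15.8 × 2.3 = 36.34 kPa.
q_ult = c·N_c·s_c + q·N_q + 0.5·γ·B·N_γ·s_γ
     = 11 × 42.164 × 1.3 + 36.34 × 29.44 + 0.5 × 15.8 × 2.75 × 28.8 × 0.8
     = 602.94 + 1069.8 + 500.54 = 2173.3 kPa.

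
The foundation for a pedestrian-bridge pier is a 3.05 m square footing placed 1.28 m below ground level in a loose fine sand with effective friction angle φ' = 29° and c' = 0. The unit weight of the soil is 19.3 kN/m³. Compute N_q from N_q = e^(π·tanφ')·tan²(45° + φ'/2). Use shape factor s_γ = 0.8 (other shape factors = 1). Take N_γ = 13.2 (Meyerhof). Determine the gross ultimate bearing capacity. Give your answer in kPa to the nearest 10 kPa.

tan29° = 0.5543, so N_q = e^(π×0.5543)·tan²(59.5°) = 5.705 × 2.882 = 16.44.
Overburden at base level: q = 19.3 × 1.28 = 24.704 kPa.
Surcharge term q·N_q = 24.704 × 16.443 = 406.22 kPa; self-weight term 0.5·γ·B·N_γ·s_γ = 0.5 × 19.3 × 3.05 × 13.2 × 0.8 = 310.81 kPa.
q_ult = 406.22 + 310.81 = 717.02 kPa.

q_ult ≈ 720 kPa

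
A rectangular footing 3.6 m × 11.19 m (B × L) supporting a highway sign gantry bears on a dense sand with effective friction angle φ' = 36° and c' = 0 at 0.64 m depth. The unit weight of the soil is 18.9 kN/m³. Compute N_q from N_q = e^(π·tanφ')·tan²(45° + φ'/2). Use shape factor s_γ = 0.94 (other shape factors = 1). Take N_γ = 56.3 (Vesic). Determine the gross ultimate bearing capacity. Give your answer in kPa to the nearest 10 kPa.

q_ult ≈ 2260 kPa

tan36° = 0.7265, so N_q = e^(π×0.7265)·tan²(63°) = 9.801 × 3.852 = 37.75.
q = γ·D_f = 18.9 × 0.64 = 12.096 kPa.
q·N_q = 12.096 × 37.752 = 456.65 kPa
0.5·γ·B·N_γ·s_γ = 0.5 × 18.9 × 3.6 × 56.3 × 0.94 = 1800.4 kPa
q_ult = 456.65 + 1800.4 = 2257.1 kPa.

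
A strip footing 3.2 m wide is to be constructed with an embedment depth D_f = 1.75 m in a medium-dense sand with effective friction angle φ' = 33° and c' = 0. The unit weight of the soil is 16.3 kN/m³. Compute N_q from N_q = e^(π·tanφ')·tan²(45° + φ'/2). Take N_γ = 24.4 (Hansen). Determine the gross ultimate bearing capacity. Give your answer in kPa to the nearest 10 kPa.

q_ult ≈ 1380 kPa

tan33° = 0.6494, so N_q = e^(π×0.6494)·tan²(61.5°) = 7.692 × 3.392 = 26.09.
q = γ·D_f = 16.3 × 1.75 = 28.525 kPa.
q·N_q = 28.525 × 26.092 = 744.27 kPa
0.5·γ·B·N_γ = 0.5 × 16.3 × 3.2 × 24.4 = 636.35 kPa
q_ult = 744.27 + 636.35 = 1380.6 kPa.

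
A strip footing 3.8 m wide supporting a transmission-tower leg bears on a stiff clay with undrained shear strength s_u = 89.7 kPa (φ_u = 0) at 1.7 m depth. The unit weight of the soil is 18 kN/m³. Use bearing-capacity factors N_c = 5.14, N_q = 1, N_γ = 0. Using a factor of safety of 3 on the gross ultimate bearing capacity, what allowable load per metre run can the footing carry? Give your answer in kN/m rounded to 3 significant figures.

≈ 623 kN/m

Effective surcharge at the founding depth q = γ·D_f = 18 × 1.7 = 30.6 kPa.
q_ult = c·N_c + q·N_q
     = 89.7 × 5.14 + 30.6 × 1
     = 461.06 + 30.6 = 491.66 kPa.
Gross allowable pressure q_all = 491.66 / 3 = 163.89 kPa.
Allowable wall load = q_all × B = 163.89 × 3.8 = 622.77 kN per metre run.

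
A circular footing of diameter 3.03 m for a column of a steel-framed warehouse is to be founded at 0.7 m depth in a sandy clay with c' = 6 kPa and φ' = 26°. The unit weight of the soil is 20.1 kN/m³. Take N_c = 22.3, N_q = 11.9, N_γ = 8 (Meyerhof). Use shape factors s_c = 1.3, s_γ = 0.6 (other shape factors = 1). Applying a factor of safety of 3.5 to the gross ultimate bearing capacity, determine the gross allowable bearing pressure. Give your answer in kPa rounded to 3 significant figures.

q_all ≈ 139 kPa

Overburden at base level: q = 20.1 × 0.7 = 14.07 kPa.
Cohesion term c·N_c·s_c = 6 × 22.3 × 1.3 = 173.94 kPa; surcharge term q·N_q = 14.07 × 11.9 = 167.43 kPa; self-weight term 0.5·γ·B·N_γ·s_γ = 0.5 × 20.1 × 3.03 × 8 × 0.6 = 146.17 kPa.
q_ult = 173.94 + 167.43 + 146.17 = 487.54 kPa.
q_all = q_ult / FS = 487.54 / 3.5 = 139.3 kPa.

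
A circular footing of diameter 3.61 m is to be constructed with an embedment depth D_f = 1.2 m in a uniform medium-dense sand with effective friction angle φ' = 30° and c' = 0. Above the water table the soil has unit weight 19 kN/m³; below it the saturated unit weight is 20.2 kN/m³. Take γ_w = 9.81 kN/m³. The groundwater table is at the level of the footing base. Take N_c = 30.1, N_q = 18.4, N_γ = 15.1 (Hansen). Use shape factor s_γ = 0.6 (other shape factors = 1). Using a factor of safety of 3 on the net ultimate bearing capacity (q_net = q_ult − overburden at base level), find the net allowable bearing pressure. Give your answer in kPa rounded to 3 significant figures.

q_all(net) ≈ 189 kPa

Overburden at base level: q = 19 × 1.2 = 22.8 kPa.
Below the base the soil is submerged, so the ½γBN_γ term uses γ' = 20.2 − 9.81 = 10.39 kN/m³.
Surcharge term q·N_q = 22.8 × 18.4 = 419.52 kPa; self-weight term 0.5·γ·B·N_γ·s_γ = 0.5 × 10.39 × 3.61 × 15.1 × 0.6 = 169.91 kPa.
q_ult = 419.52 + 169.91 = 589.43 kPa.
q_net = 589.43 − 22.8 = 566.63 kPa.
q_all(net) = 566.63 / 3 = 188.88 kPa.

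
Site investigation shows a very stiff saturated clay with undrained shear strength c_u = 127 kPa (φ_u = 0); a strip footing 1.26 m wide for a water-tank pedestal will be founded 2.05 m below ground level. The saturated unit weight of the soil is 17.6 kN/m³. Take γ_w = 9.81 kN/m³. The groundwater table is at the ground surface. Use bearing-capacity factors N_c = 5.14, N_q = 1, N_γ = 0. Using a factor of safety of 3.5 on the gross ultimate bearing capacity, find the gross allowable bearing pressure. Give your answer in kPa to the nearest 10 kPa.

q_all ≈ 190 kPa

With the water table at the surface the whole profile is submerged: γ' = 17.6 − 9.81 = 7.79 kN/m³, so q = γ'·D_f = 15.97 kPa.
q_ult = c·N_c + q·N_q
     = 127 × 5.14 + 15.97 × 1
     = 652.78 + 15.97 = 668.75 kPa.
q_all = 668.75 / 3.5 = 191.07 kPa.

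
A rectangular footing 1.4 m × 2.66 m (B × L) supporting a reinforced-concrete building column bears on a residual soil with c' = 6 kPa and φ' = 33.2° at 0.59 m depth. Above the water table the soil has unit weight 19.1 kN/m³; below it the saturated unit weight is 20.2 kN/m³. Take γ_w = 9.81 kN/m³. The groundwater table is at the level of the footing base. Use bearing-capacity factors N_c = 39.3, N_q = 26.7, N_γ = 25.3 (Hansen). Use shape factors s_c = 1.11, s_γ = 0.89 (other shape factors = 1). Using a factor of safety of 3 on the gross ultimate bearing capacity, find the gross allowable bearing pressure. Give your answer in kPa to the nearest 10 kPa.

Overburden at base level: q = 19.1 × 0.59 = 11.269 kPa.
Below the base the soil is submerged, so the ½γBN_γ term uses γ' = 20.2 − 9.81 = 10.39 kN/m³.
Cohesion term c·N_c·s_c = 6 × 39.3 × 1.11 = 261.74 kPa; surcharge term q·N_q = 11.269 × 26.7 = 300.88 kPa; self-weight term 0.5·γ·B·N_γ·s_γ = 0.5 × 10.39 × 1.4 × 25.3 × 0.89 = 163.77 kPa.
q_ult = 261.74 + 300.88 + 163.77 = 726.39 kPa.
q_all = 726.39 / 3 = 242.13 kPa.

q_all ≈ 240 kPa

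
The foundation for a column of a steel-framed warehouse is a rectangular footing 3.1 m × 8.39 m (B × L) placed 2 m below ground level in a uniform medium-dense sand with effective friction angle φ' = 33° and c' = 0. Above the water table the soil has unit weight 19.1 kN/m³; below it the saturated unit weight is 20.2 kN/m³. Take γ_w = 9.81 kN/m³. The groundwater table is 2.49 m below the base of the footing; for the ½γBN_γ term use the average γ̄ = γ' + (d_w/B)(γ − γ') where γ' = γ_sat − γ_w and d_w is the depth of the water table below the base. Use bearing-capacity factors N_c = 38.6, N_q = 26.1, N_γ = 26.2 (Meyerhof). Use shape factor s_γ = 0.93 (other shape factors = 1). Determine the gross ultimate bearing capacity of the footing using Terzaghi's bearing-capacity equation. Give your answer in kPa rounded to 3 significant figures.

Effective surcharge at the founding depth q = γ·D_f = 19.1 × 2 = 38.2 kPa.
With d_w = 2.49 m < B, γ̄ = 10.39 + (2.49/3.1) × (19.1 − 10.39) = 17.386 kN/m³.
q_ult = q·N_q + 0.5·γ·B·N_γ·s_γ
     = 38.2 × 26.1 + 0.5 × 17.386 × 3.1 × 26.2 × 0.93
     = 997.02 + 656.63 = 1653.6 kPa.

q_ult ≈ 1650 kPa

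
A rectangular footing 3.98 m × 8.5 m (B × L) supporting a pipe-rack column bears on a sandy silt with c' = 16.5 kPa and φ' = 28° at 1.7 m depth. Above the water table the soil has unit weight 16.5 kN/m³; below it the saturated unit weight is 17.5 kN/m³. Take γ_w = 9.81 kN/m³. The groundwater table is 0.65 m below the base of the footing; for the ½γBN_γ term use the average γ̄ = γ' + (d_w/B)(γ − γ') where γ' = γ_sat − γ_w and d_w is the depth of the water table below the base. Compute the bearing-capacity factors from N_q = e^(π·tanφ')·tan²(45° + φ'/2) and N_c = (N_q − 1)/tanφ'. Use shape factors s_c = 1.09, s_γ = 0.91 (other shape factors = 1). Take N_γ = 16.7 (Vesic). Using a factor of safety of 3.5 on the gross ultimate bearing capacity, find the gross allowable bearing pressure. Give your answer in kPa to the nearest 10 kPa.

N_q = e^(π·tan28°)·tan²(59°) = 14.72; N_c = (N_q − 1)/tanφ' = 25.8.
q = γ·D_f = 16.5 × 1.7 = 28.05 kPa.
γ' = 7.69 kN/m³; averaging over the depth B below the base, γ̄ = γ' + (d_w/B)(γ − γ') = 9.1288 kN/m³.
c·N_c·s_c = 16.5 × 25.803 × 1.09 = 464.07 kPa
q·N_q = 28.05 × 14.72 = 412.89 kPa
0.5·γ·B·N_γ·s_γ = 0.5 × 9.1288 × 3.98 × 16.7 × 0.91 = 276.07 kPa
q_ult = 464.07 + 412.89 + 276.07 = 1153 kPa.
q_all = 1153 / 3.5 = 329.44 kPa.

q_all ≈ 330 kPa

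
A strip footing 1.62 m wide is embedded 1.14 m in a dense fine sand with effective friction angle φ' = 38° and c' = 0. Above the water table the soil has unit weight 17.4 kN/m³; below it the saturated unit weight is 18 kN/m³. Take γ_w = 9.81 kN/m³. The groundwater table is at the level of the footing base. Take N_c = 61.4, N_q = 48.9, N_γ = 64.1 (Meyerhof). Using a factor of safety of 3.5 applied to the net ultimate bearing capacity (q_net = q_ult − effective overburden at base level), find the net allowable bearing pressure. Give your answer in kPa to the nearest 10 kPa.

q_all(net) ≈ 390 kPa

Overburden at base level: q = 17.4 × 1.14 = 19.836 kPa.
Below the base the soil is submerged, so the ½γBN_γ term uses γ' = 18 − 9.81 = 8.19 kN/m³.
Surcharge term q·N_q = 19.836 × 48.9 = 969.98 kPa; self-weight term 0.5·γ·B·N_γ = 0.5 × 8.19 × 1.62 × 64.1 = 425.23 kPa.
q_ult = 969.98 + 425.23 = 1395.2 kPa.
Net ultimate: q_net = 1395.2 − 19.836 = 1375.4 kPa.
q_all(net) = 1375.4 / 3.5 = 392.96 kPa.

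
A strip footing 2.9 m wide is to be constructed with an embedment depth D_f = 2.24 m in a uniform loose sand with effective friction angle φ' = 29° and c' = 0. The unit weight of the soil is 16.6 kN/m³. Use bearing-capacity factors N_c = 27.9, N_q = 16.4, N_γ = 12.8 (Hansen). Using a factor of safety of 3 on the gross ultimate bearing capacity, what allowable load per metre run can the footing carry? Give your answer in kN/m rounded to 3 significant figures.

q = γ·D_f = 16.6 × 2.24 = 37.184 kPa.
q·N_q = 37.184 × 16.4 = 609.82 kPa
0.5·γ·B·N_γ = 0.5 × 16.6 × 2.9 × 12.8 = 308.1 kPa
q_ult = 609.82 + 308.1 = 917.91 kPa.
Gross allowable pressure q_all = 917.91 / 3 = 305.97 kPa.
Allowable wall load = q_all × B = 305.97 × 2.9 = 887.32 kN per metre run.

≈ 887 kN/m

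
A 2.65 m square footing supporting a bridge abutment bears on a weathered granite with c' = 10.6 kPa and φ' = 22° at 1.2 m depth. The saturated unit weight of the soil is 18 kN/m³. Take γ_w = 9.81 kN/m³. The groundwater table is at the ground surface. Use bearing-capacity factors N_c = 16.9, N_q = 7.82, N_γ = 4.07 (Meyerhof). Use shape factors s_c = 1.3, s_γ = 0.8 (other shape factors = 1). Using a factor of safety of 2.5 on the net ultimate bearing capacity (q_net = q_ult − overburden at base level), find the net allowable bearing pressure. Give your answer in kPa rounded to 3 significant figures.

q_all(net) ≈ 134 kPa

γ' = 18 − 9.81 = 8.19 kN/m³ (submerged throughout). q = 8.19 × 1.2 = 9.828 kPa; the same γ' applies in the ½γBN_γ term.
c·N_c·s_c = 10.6 × 16.9 × 1.3 = 232.88 kPa
q·N_q = 9.828 × 7.82 = 76.855 kPa
0.5·γ·B·N_γ·s_γ = 0.5 × 8.19 × 2.65 × 4.07 × 0.8 = 35.333 kPa
q_ult = 232.88 + 76.855 + 35.333 = 345.07 kPa.
q_net = 345.07 − 9.828 = 335.24 kPa.
q_all(net) = 335.24 / 2.5 = 134.1 kPa.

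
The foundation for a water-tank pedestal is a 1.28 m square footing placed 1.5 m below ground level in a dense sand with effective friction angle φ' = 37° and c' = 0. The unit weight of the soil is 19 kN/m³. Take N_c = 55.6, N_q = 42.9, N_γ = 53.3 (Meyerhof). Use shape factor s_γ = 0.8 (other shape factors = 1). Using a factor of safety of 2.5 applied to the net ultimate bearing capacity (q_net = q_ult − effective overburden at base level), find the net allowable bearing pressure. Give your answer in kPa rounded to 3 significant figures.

q_all(net) ≈ 685 kPa

Effective surcharge at the founding depth q = γ·D_f = 19 × 1.5 = 28.5 kPa.
q_ult = q·N_q + 0.5·γ·B·N_γ·s_γ
     = 28.5 × 42.9 + 0.5 × 19 × 1.28 × 53.3 × 0.8
     = 1222.6 + 518.5 = 1741.2 kPa.
Net ultimate: q_net = 1741.2 − 28.5 = 1712.7 kPa.
q_all(net) = 1712.7 / 2.5 = 685.06 kPa.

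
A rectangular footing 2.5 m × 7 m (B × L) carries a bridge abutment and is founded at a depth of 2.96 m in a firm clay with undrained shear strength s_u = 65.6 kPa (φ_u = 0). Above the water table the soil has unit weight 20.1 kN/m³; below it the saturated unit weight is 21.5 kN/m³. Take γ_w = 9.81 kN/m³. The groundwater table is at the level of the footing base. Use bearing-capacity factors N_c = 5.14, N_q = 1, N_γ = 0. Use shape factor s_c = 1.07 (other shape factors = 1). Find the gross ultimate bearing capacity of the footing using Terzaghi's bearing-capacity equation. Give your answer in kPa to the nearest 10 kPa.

q_ult ≈ 420 kPa

q = γ·D_f = 20.1 × 2.96 = 59.496 kPa.
c·N_c·s_c = 65.6 × 5.14 × 1.07 = 360.79 kPa
q·N_q = 59.496 × 1 = 59.496 kPa
q_ult = 360.79 + 59.496 = 420.28 kPa.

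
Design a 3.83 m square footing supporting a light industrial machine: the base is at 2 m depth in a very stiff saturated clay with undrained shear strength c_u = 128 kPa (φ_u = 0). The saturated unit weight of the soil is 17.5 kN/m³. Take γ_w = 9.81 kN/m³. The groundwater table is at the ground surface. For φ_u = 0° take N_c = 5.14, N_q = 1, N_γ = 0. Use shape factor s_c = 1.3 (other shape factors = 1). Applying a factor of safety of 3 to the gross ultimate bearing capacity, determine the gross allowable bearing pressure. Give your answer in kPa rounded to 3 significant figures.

With the water table at the surface the whole profile is submerged: γ' = 17.5 − 9.81 = 7.69 kN/m³, so q = γ'·D_f = 15.38 kPa.
q_ult = c·N_c·s_c + q·N_q
     = 128 × 5.14 × 1.3 + 15.38 × 1
     = 855.3 + 15.38 = 870.68 kPa.
q_all = q_ult / FS = 870.68 / 3 = 290.23 kPa.

q_all ≈ 290 kPa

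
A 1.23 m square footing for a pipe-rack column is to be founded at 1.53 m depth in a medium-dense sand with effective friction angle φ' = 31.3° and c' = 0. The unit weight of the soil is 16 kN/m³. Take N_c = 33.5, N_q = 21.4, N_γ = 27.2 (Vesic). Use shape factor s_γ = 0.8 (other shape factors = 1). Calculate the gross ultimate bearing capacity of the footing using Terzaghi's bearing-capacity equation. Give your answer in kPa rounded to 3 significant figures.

q = γ·D_f = 16 × 1.53 = 24.48 kPa.
q·N_q = 24.48 × 21.4 = 523.87 kPa
0.5·γ·B·N_γ·s_γ = 0.5 × 16 × 1.23 × 27.2 × 0.8 = 214.12 kPa
q_ult = 523.87 + 214.12 = 737.99 kPa.

q_ult ≈ 738 kPa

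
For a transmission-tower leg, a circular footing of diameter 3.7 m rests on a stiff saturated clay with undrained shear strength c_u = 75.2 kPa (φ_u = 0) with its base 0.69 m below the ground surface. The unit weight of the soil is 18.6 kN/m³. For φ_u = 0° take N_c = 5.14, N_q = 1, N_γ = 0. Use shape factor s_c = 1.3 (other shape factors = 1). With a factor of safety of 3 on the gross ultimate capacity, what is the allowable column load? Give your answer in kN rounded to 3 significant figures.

P_all ≈ 1850 kN

Overburden at base level: q = 18.6 × 0.69 = 12.834 kPa.
Cohesion term c·N_c·s_c = 75.2 × 5.14 × 1.3 = 502.49 kPa; surcharge term q·N_q = 12.834 × 1 = 12.834 kPa.
q_ult = 502.49 + 12.834 = 515.32 kPa.
Gross allowable pressure q_all = 515.32 / 3 = 171.77 kPa.
Footing area = 10.7521 m², so allowable column load = 171.77 × 10.7521 = 1846.9 kN.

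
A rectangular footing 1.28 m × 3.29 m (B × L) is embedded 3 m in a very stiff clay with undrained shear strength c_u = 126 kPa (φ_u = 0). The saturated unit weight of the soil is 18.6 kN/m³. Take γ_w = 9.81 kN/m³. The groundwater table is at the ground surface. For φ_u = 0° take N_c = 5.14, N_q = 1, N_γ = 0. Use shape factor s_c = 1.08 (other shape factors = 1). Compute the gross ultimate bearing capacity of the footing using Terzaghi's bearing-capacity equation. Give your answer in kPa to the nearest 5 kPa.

q_ult ≈ 725 kPa

Water table at ground surface, so effective unit weight γ' = 18.6 − 9.81 = 8.79 kN/m³ is used throughout; overburden q = 8.79 × 3 = 26.37 kPa.
Cohesion term c·N_c·s_c = 126 × 5.14 × 1.08 = 699.45 kPa; surcharge term q·N_q = 26.37 × 1 = 26.37 kPa.
q_ult = 699.45 + 26.37 = 725.82 kPa.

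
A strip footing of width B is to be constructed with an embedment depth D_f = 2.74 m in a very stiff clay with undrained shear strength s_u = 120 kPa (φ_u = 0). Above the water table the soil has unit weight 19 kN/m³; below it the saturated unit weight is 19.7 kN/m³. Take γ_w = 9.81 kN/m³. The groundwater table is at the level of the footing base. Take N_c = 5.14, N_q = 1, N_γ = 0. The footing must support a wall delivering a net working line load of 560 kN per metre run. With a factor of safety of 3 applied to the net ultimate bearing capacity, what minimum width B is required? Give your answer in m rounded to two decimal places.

q = γ·D_f = 19 × 2.74 = 52.06 kPa.
c·N_c = 120 × 5.14 = 616.8 kPa
q·N_q = 52.06 × 1 = 52.06 kPa
q_ult = 616.8 + 52.06 = 668.86 kPa.
For φ = 0 the ½γBN_γ term vanishes, so q_ult is independent of B. q_net = 668.86 − 52.06 = 616.8 kPa; q_all(net) = 616.8/3 = 205.6 kPa.
Required width B = w / q_all(net) = 560 / 205.6 = 2.724 m.

B = 2.72 m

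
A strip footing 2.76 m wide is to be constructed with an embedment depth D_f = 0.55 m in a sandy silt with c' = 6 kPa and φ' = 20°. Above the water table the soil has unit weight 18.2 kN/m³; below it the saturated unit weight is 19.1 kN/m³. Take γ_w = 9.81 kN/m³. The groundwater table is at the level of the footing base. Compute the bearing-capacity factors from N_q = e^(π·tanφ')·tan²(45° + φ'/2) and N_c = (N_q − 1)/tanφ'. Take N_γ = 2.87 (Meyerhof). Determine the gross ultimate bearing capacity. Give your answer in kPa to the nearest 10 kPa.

q_ult ≈ 190 kPa

tan20° = 0.364, so N_q = e^(π×0.364)·tan²(55°) = 3.138 × 2.04 = 6.4.
N_c = (6.4 − 1)/tan20° = 14.83.
Effective surcharge at the founding depth q = γ·D_f = 18.2 × 0.55 = 10.01 kPa.
The water table coincides with the base, so in the self-weight term γ → γ' = 9.29 kN/m³.
q_ult = c·N_c + q·N_q + 0.5·γ·B·N_γ
     = 6 × 14.835 + 10.01 × 6.3994 + 0.5 × 9.29 × 2.76 × 2.87
     = 89.008 + 64.058 + 36.794 = 189.86 kPa.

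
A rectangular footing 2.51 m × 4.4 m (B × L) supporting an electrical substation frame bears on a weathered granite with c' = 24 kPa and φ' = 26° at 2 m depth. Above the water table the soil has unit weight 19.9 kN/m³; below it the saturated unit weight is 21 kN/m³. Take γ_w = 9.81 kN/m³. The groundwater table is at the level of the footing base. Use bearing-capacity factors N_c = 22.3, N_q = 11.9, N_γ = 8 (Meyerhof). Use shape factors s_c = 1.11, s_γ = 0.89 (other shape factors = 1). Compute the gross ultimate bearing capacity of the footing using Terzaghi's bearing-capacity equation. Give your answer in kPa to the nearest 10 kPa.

q_ult ≈ 1170 kPa

Effective surcharge at the founding depth q = γ·D_f = 19.9 × 2 = 39.8 kPa.
The water table coincides with the base, so in the self-weight term γ → γ' = 11.19 kN/m³.
q_ult = c·N_c·s_c + q·N_q + 0.5·γ·B·N_γ·s_γ
     = 24 × 22.3 × 1.11 + 39.8 × 11.9 + 0.5 × 11.19 × 2.51 × 8 × 0.89
     = 594.07 + 473.62 + 99.989 = 1167.7 kPa.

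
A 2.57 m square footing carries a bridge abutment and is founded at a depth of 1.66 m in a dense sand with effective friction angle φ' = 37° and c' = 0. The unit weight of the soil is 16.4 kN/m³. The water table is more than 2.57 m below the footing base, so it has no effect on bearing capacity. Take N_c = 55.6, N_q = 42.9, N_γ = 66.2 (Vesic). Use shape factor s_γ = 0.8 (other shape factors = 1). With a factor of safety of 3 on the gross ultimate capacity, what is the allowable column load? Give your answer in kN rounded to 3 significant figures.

Overburden at base level: q = 16.4 × 1.66 = 27.224 kPa.
Surcharge term q·N_q = 27.224 × 42.9 = 1167.9 kPa; self-weight term 0.5·γ·B·N_γ·s_γ = 0.5 × 16.4 × 2.57 × 66.2 × 0.8 = 1116.1 kPa.
q_ult = 1167.9 + 1116.1 = 2284 kPa.
Gross allowable pressure q_all = 2284 / 3 = 761.33 kPa.
Footing area = 6.6049 m², so allowable column load = 761.33 × 6.6049 = 5028.5 kN.

P_all ≈ 5030 kN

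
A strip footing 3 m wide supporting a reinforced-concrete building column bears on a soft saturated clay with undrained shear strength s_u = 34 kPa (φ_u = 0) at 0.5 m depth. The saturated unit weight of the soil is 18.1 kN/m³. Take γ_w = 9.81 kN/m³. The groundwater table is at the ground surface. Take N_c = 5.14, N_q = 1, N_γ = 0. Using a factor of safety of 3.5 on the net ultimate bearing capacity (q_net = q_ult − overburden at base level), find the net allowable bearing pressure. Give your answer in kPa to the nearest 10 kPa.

γ' = 18.1 − 9.81 = 8.29 kN/m³ (submerged throughout). q = 8.29 × 0.5 = 4.145 kPa.
c·N_c = 34 × 5.14 = 174.76 kPa
q·N_q = 4.145 × 1 = 4.145 kPa
q_ult = 174.76 + 4.145 = 178.91 kPa.
q_net = 178.91 − 4.145 = 174.76 kPa.
q_all(net) = 174.76 / 3.5 = 49.931 kPa.

q_all(net) ≈ 50 kPa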